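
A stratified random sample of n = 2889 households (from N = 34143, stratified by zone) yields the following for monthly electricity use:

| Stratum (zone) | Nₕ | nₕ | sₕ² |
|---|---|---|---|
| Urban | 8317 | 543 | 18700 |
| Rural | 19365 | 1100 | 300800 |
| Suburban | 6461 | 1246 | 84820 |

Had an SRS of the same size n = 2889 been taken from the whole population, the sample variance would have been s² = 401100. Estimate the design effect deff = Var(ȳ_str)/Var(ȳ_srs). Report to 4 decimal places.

Var(ȳ_str) = Σ Wₕ²(1−fₕ)sₕ²/nₕ with Wₕ = Nₕ/34143:
  Urban: (8317/34143)²·(1−543/8317)·18700/543 = 1.9100716
  Rural: (19365/34143)²·(1−1100/19365)·300800/1100 = 82.969595
  Suburban: (6461/34143)²·(1−1246/6461)·84820/1246 = 1.9675733
  → Var(ȳ_str) = 86.84724.
Var(ȳ_srs) = (1 − 2889/34143)·401100/2889 = 127.08932.
deff = 86.84724 / 127.08932 = 0.6834.

0.6834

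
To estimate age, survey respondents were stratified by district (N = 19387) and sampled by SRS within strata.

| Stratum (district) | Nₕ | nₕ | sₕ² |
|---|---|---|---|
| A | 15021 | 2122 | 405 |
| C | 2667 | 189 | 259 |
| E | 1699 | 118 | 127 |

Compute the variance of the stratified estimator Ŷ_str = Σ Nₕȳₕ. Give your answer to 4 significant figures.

Var(Ŷ_str) = Σₕ Nₕ²(1 − fₕ)sₕ²/nₕ.
A: 15021²·(1 − 2122/15021)·405/2122 = 3.6979798 × 10^7.
C: 2667²·(1 − 189/2667)·259/189 = 9.0565393 × 10^6.
E: 1699²·(1 − 118/1699)·127/118 = 2.8909925 × 10^6.
Sum = 4.892733 × 10^7.

4.893 × 10^7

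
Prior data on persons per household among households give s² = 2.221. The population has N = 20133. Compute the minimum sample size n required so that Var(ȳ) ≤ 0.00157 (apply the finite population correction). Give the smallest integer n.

1322

Without fpc, n₀ = s²/D = 2.221/0.00157 = 1414.6497.
With fpc, (1 − n/N)·s²/n ≤ D requires n ≥ n₀/(1 + n₀/N) = 1414.6497/(1 + 1414.6497/20133) = 1321.7749.
Rounding up, n = 1322.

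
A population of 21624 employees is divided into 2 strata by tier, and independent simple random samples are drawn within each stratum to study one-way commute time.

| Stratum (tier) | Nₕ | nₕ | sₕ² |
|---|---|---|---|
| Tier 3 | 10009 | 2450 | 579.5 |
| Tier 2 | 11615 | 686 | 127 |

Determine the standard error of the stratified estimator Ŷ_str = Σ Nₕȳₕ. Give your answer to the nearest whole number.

Var(Ŷ_str) = Σₕ Nₕ²(1 − fₕ)sₕ²/nₕ.
Tier 3: 10009²·(1 − 2450/10009)·579.5/2450 = 1.789544 × 10^7.
Tier 2: 11615²·(1 − 686/11615)·127/686 = 2.3500616 × 10^7.
Sum = 4.1396056 × 10^7.
SE = √(4.1396056 × 10^7) = 6434.

6434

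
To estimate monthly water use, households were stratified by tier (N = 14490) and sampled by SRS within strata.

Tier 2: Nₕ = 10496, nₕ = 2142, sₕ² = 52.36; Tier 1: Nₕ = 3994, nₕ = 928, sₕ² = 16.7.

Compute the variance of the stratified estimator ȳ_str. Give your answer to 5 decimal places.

Var(ȳ_str) = Σₕ Wₕ²(1 − fₕ)sₕ²/nₕ with Wₕ = Nₕ/N, N = 14490.
Tier 2: Wₕ = 0.72436163; term = 0.72436163²·(1 − 0.20407774)·52.36/2142 = 0.010208494.
Tier 1: Wₕ = 0.27563837; term = 0.27563837²·(1 − 0.23234852)·16.7/928 = 0.0010495713.
Sum = 0.011258065.

0.01126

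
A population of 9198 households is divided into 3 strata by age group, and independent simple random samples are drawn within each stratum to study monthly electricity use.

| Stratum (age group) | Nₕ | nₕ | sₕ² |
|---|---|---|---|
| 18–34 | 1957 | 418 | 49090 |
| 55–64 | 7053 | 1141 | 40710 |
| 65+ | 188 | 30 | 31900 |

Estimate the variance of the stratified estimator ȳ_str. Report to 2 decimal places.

Var(ȳ_str) = Σₕ Wₕ²(1 − fₕ)sₕ²/nₕ with Wₕ = Nₕ/N, N = 9198.
18–34: Wₕ = 0.21276364; term = 0.21276364²·(1 − 0.21359223)·49090/418 = 4.1807999.
55–64: Wₕ = 0.76679713; term = 0.76679713²·(1 − 0.16177513)·40710/1141 = 17.584781.
65+: Wₕ = 0.02043923; term = 0.02043923²·(1 − 0.15957447)·31900/30 = 0.37333401.
Sum = 22.138915.

22.14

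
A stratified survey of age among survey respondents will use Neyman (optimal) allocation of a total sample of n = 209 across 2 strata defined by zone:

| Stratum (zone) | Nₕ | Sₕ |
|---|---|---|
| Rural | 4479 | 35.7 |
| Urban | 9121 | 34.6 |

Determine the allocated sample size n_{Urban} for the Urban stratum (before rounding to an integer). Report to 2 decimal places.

Neyman allocation: nₕ = n·NₕSₕ / Σⱼ NⱼSⱼ.
Σ NⱼSⱼ = 4479·35.7 + 9121·34.6 = 475486.9.
n_{Urban} = 209·9121·34.6 / 475486.9 = 138.72.

138.72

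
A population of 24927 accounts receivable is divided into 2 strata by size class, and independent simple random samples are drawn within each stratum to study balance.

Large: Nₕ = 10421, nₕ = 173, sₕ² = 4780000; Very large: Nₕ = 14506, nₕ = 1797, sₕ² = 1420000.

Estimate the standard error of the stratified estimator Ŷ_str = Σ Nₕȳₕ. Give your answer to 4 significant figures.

Var(Ŷ_str) = Σₕ Nₕ²(1 − fₕ)sₕ²/nₕ.
Large: 10421²·(1 − 173/10421)·4780000/173 = 2.9507357 × 10^12.
Very large: 14506²·(1 − 1797/14506)·1420000/1797 = 1.4567979 × 10^11.
Sum = 3.0964155 × 10^12.
SE = √(3.0964155 × 10^12) = 1.760 × 10^6.

1.760 × 10^6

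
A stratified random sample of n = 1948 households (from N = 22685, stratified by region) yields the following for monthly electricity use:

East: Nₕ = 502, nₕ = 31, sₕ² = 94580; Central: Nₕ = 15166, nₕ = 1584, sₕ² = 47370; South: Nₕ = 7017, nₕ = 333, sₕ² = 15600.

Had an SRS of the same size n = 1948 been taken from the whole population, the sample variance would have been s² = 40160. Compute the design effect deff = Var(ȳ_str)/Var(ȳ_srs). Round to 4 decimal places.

Var(ȳ_str) = Σ Wₕ²(1−fₕ)sₕ²/nₕ with Wₕ = Nₕ/22685:
  East: (502/22685)²·(1−31/502)·94580/31 = 1.4017955
  Central: (15166/22685)²·(1−1584/15166)·47370/1584 = 11.970311
  South: (7017/22685)²·(1−333/7017)·15600/333 = 4.2696347
  → Var(ȳ_str) = 17.641741.
Var(ȳ_srs) = (1 − 1948/22685)·40160/1948 = 18.845684.
deff = 17.641741 / 18.845684 = 0.9361.

0.9361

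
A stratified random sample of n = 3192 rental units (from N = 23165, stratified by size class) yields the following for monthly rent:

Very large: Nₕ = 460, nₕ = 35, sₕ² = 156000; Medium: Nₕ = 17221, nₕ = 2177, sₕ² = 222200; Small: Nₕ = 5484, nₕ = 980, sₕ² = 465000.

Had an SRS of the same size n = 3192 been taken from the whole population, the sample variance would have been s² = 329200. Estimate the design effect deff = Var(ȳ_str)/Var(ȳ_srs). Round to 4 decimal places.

0.8180

Var(ȳ_str) = Σ Wₕ²(1−fₕ)sₕ²/nₕ with Wₕ = Nₕ/23165:
  Very large: (460/23165)²·(1−35/460)·156000/35 = 1.6238231
  Medium: (17221/23165)²·(1−2177/17221)·222200/2177 = 49.276824
  Small: (5484/23165)²·(1−980/5484)·465000/980 = 21.840275
  → Var(ȳ_str) = 72.740922.
Var(ȳ_srs) = (1 − 3192/23165)·329200/3192 = 88.921738.
deff = 72.740922 / 88.921738 = 0.8180.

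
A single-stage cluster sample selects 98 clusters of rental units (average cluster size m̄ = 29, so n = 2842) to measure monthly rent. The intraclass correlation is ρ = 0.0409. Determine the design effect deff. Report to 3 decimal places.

deff = 1 + (29 − 1)·0.0409 = 1 + 1.1452 = 2.1452.

2.145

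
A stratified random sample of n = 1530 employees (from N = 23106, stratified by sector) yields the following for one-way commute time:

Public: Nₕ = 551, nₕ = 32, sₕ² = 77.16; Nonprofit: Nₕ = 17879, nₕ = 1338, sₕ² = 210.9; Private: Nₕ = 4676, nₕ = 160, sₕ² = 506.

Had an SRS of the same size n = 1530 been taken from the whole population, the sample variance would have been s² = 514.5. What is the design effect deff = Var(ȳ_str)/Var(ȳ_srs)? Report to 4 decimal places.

0.6805

Var(ȳ_str) = Σ Wₕ²(1−fₕ)sₕ²/nₕ with Wₕ = Nₕ/23106:
  Public: (551/23106)²·(1−32/551)·77.16/32 = 0.0012915513
  Nonprofit: (17879/23106)²·(1−1338/17879)·210.9/1338 = 0.087312398
  Private: (4676/23106)²·(1−160/4676)·506/160 = 0.12508621
  → Var(ȳ_str) = 0.21369016.
Var(ȳ_srs) = (1 − 1530/23106)·514.5/1530 = 0.31400757.
deff = 0.21369016 / 0.31400757 = 0.6805.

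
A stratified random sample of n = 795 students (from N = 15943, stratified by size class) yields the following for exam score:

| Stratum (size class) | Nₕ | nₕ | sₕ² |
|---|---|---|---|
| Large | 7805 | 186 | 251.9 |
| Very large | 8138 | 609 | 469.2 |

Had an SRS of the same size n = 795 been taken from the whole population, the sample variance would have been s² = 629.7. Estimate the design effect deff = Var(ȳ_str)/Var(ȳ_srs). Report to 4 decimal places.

Var(ȳ_str) = Σ Wₕ²(1−fₕ)sₕ²/nₕ with Wₕ = Nₕ/15943:
  Large: (7805/15943)²·(1−186/7805)·251.9/186 = 0.31684438
  Very large: (8138/15943)²·(1−609/8138)·469.2/609 = 0.18571869
  → Var(ȳ_str) = 0.50256307.
Var(ȳ_srs) = (1 − 795/15943)·629.7/795 = 0.75257851.
deff = 0.50256307 / 0.75257851 = 0.6678.

0.6678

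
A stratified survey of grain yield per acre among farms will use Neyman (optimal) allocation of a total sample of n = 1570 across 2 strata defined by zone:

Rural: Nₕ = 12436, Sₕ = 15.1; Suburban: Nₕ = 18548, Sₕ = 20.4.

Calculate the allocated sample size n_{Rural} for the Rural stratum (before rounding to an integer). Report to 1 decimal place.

520.7

Neyman allocation: nₕ = n·NₕSₕ / Σⱼ NⱼSⱼ.
Σ NⱼSⱼ = 12436·15.1 + 18548·20.4 = 566162.8.
n_{Rural} = 1570·12436·15.1 / 566162.8 = 520.7.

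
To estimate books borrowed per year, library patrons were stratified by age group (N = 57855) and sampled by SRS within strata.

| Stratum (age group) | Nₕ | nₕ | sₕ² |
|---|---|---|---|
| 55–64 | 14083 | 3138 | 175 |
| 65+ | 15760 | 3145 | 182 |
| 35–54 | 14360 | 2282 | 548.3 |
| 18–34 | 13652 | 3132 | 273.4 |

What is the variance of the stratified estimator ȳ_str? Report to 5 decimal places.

0.02220

Var(ȳ_str) = Σₕ Wₕ²(1 − fₕ)sₕ²/nₕ with Wₕ = Nₕ/N, N = 57855.
55–64: Wₕ = 0.24341889; term = 0.24341889²·(1 − 0.22282184)·175/3138 = 0.0025681138.
65+: Wₕ = 0.27240515; term = 0.27240515²·(1 − 0.19955584)·182/3145 = 0.0034372602.
35–54: Wₕ = 0.24820672; term = 0.24820672²·(1 − 0.15891365)·548.3/2282 = 0.012450026.
18–34: Wₕ = 0.23596923; term = 0.23596923²·(1 − 0.22941694)·273.4/3132 = 0.0037454757.
Sum = 0.022200876.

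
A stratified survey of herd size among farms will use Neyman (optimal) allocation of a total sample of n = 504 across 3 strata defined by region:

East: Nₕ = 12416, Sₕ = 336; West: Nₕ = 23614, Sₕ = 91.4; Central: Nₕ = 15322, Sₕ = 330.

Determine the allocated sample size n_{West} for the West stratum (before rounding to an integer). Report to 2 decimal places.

Neyman allocation: nₕ = n·NₕSₕ / Σⱼ NⱼSⱼ.
Σ NⱼSⱼ = 12416·336 + 23614·91.4 + 15322·330 = 1.1386356 × 10^7.
n_{West} = 504·23614·91.4 / (1.1386356 × 10^7) = 95.53.

95.53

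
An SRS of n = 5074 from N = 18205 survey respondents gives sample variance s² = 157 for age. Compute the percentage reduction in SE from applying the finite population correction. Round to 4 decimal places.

15.0715

f = n/N = 5074/18205 = 0.27871464.
SE_no-fpc = √(s²/n) = 0.17590355; SE_fpc = √((1−f)s²/n) = 0.14939228.
Ratio = √(1−f) = 0.84928521. Reduction = 100·(1 − 0.84928521) = 15.0715%.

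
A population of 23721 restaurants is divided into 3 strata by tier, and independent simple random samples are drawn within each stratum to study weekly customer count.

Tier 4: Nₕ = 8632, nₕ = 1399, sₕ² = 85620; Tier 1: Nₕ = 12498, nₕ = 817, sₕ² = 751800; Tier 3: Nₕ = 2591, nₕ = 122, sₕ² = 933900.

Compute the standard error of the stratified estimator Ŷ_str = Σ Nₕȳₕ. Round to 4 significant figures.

Var(Ŷ_str) = Σₕ Nₕ²(1 − fₕ)sₕ²/nₕ.
Tier 4: 8632²·(1 − 1399/8632)·85620/1399 = 3.8210912 × 10^9.
Tier 1: 12498²·(1 − 817/12498)·751800/817 = 1.343386 × 10^11.
Tier 3: 2591²·(1 − 122/2591)·933900/122 = 4.8969881 × 10^10.
Sum = 1.8712957 × 10^11.
SE = √(1.8712957 × 10^11) = 432600.

432600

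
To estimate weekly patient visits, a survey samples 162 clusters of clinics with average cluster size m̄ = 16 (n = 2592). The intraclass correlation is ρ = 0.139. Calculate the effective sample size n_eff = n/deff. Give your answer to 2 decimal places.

840.19

deff = 1 + (16 − 1)·0.139 = 1 + 2.085 = 3.085.
n_eff = 2592 / 3.085 = 840.19.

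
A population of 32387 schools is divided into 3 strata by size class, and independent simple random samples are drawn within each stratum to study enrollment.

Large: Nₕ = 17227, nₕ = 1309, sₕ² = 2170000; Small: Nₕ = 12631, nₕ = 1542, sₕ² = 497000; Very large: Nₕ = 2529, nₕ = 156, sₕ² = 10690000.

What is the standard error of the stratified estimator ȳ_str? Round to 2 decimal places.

29.47

Var(ȳ_str) = Σₕ Wₕ²(1 − fₕ)sₕ²/nₕ with Wₕ = Nₕ/N, N = 32387.
Large: Wₕ = 0.53191095; term = 0.53191095²·(1 − 0.07598537)·2170000/1309 = 433.38792.
Small: Wₕ = 0.39000216; term = 0.39000216²·(1 − 0.12208060)·497000/1542 = 43.038853.
Very large: Wₕ = 0.07808689; term = 0.07808689²·(1 − 0.06168446)·10690000/156 = 392.06514.
Sum = 868.49191.
SE = √(868.49191) = 29.47.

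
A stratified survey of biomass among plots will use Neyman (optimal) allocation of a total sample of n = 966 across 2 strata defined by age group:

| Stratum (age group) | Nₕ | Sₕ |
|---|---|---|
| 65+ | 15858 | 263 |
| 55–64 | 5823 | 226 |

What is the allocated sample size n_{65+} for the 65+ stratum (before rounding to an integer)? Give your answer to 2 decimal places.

734.30

Neyman allocation: nₕ = n·NₕSₕ / Σⱼ NⱼSⱼ.
Σ NⱼSⱼ = 15858·263 + 5823·226 = 5.486652 × 10^6.
n_{65+} = 966·15858·263 / (5.486652 × 10^6) = 734.30.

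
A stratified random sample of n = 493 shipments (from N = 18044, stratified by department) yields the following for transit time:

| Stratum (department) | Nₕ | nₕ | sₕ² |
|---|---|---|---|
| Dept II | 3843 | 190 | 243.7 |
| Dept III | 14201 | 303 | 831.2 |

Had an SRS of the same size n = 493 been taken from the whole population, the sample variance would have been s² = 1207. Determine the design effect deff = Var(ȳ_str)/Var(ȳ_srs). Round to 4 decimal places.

0.7215

Var(ȳ_str) = Σ Wₕ²(1−fₕ)sₕ²/nₕ with Wₕ = Nₕ/18044:
  Dept II: (3843/18044)²·(1−190/3843)·243.7/190 = 0.055303975
  Dept III: (14201/18044)²·(1−303/14201)·831.2/303 = 1.6629091
  → Var(ȳ_str) = 1.7182131.
Var(ȳ_srs) = (1 − 493/18044)·1207/493 = 2.3813838.
deff = 1.7182131 / 2.3813838 = 0.7215.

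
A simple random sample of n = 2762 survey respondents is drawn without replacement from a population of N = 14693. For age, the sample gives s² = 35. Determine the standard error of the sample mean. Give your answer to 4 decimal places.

Under SRS without replacement, Var(ȳ) = (1 − f)·s²/n with f = n/N = 2762/14693 = 0.18798067.
Var(ȳ) = (1 − 0.18798067)·35/2762 = 0.81201933·0.012671977 = 0.01028989.
SE(ȳ) = √(0.01028989) = 0.1014.

0.1014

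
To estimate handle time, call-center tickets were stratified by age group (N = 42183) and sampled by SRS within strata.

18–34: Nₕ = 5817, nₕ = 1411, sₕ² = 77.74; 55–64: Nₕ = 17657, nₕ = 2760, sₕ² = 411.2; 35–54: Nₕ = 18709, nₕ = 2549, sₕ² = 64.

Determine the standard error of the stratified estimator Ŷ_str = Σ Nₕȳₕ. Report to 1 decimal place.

Var(Ŷ_str) = Σₕ Nₕ²(1 − fₕ)sₕ²/nₕ.
18–34: 5817²·(1 − 1411/5817)·77.74/1411 = 1.4120858 × 10^6.
55–64: 17657²·(1 − 2760/17657)·411.2/2760 = 3.9188601 × 10^7.
35–54: 18709²·(1 − 2549/18709)·64/2549 = 7.5910538 × 10^6.
Sum = 4.8191741 × 10^7.
SE = √(4.8191741 × 10^7) = 6942.0.

6942.0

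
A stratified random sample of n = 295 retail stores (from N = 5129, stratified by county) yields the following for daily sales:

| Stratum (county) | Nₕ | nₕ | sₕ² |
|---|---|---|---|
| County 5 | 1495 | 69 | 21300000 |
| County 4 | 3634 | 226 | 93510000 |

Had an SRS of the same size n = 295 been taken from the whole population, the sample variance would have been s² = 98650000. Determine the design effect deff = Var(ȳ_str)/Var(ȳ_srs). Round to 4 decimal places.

0.6974

Var(ȳ_str) = Σ Wₕ²(1−fₕ)sₕ²/nₕ with Wₕ = Nₕ/5129:
  County 5: (1495/5129)²·(1−69/1495)·21300000/69 = 25016.459
  County 4: (3634/5129)²·(1−226/3634)·93510000/226 = 194790.93
  → Var(ȳ_str) = 219807.39.
Var(ȳ_srs) = (1 − 295/5129)·98650000/295 = 315173.01.
deff = 219807.39 / 315173.01 = 0.6974.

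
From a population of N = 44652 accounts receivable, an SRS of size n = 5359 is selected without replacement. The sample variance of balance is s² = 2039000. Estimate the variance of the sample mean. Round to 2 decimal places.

Under SRS without replacement, Var(ȳ) = (1 − f)·s²/n with f = n/N = 5359/44652 = 0.12001702.
Var(ȳ) = (1 − 0.12001702)·2039000/5359 = 0.87998298·380.48143 = 334.81719.

334.82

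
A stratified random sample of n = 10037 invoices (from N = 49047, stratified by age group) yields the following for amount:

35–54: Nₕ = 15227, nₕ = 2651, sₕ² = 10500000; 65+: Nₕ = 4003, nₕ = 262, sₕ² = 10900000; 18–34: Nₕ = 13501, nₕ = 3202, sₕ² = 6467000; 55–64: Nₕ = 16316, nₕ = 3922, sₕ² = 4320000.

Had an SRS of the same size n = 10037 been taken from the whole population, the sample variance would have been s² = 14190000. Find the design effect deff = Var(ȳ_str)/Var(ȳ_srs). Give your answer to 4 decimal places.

Var(ȳ_str) = Σ Wₕ²(1−fₕ)sₕ²/nₕ with Wₕ = Nₕ/49047:
  35–54: (15227/49047)²·(1−2651/15227)·10500000/2651 = 315.29098
  65+: (4003/49047)²·(1−262/4003)·10900000/262 = 258.9844
  18–34: (13501/49047)²·(1−3202/13501)·6467000/3202 = 116.73945
  55–64: (16316/49047)²·(1−3922/16316)·4320000/3922 = 92.592636
  → Var(ȳ_str) = 783.60747.
Var(ȳ_srs) = (1 − 10037/49047)·14190000/10037 = 1124.4547.
deff = 783.60747 / 1124.4547 = 0.6969.

0.6969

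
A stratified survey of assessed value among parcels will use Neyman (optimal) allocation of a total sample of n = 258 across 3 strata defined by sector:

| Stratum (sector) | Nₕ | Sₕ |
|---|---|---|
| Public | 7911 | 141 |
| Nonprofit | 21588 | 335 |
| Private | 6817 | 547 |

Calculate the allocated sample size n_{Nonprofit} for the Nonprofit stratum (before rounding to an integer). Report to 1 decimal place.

Neyman allocation: nₕ = n·NₕSₕ / Σⱼ NⱼSⱼ.
Σ NⱼSⱼ = 7911·141 + 21588·335 + 6817·547 = 1.207633 × 10^7.
n_{Nonprofit} = 258·21588·335 / (1.207633 × 10^7) = 154.5.

154.5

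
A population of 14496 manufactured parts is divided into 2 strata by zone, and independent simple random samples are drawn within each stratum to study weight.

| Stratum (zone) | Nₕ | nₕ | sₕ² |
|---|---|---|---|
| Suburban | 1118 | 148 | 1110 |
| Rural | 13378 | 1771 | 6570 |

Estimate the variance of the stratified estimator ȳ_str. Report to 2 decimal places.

2.78

Var(ȳ_str) = Σₕ Wₕ²(1 − fₕ)sₕ²/nₕ with Wₕ = Nₕ/N, N = 14496.
Suburban: Wₕ = 0.07712472; term = 0.07712472²·(1 − 0.13237925)·1110/148 = 0.038706013.
Rural: Wₕ = 0.92287528; term = 0.92287528²·(1 − 0.13238152)·6570/1771 = 2.7413319.
Sum = 2.7800379.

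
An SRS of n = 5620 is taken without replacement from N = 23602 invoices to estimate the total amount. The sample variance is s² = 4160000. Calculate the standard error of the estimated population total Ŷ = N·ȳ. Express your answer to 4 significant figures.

Var(Ŷ) = N²·Var(ȳ) = N²·(1 − n/N)·s²/n.
f = 5620/23602 = 0.23811541; Var(ȳ) = 0.76188459·4160000/5620 = 563.95727.
Var(Ŷ) = 23602² · 563.95727 = 3.1415488 × 10^11.
SE(Ŷ) = √(3.1415488 × 10^11) = 560500.

560500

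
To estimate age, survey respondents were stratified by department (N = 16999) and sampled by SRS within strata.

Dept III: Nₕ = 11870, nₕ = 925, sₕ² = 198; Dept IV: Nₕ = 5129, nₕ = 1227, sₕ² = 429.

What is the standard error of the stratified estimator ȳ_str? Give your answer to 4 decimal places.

0.3471

Var(ȳ_str) = Σₕ Wₕ²(1 − fₕ)sₕ²/nₕ with Wₕ = Nₕ/N, N = 16999.
Dept III: Wₕ = 0.69827637; term = 0.69827637²·(1 − 0.07792755)·198/925 = 0.096237248.
Dept IV: Wₕ = 0.30172363; term = 0.30172363²·(1 − 0.23922792)·429/1227 = 0.024215082.
Sum = 0.12045233.
SE = √(0.12045233) = 0.3471.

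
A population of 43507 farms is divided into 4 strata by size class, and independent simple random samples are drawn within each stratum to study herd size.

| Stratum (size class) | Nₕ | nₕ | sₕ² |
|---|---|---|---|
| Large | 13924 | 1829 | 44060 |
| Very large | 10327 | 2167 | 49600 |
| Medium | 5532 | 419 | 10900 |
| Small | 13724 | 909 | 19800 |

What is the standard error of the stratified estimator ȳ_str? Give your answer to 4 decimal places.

Var(ȳ_str) = Σₕ Wₕ²(1 − fₕ)sₕ²/nₕ with Wₕ = Nₕ/N, N = 43507.
Large: Wₕ = 0.32004045; term = 0.32004045²·(1 − 0.13135593)·44060/1829 = 2.1432972.
Very large: Wₕ = 0.23736410; term = 0.23736410²·(1 − 0.20983829)·49600/2167 = 1.0189874.
Medium: Wₕ = 0.12715195; term = 0.12715195²·(1 − 0.07574114)·10900/419 = 0.38873367.
Small: Wₕ = 0.31544349; term = 0.31544349²·(1 − 0.06623433)·19800/909 = 2.0238688.
Sum = 5.5748871.
SE = √(5.5748871) = 2.3611.

2.3611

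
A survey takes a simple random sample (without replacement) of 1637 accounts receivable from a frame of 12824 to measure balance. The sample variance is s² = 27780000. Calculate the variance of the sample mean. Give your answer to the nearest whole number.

14804

Under SRS without replacement, Var(ȳ) = (1 − f)·s²/n with f = n/N = 1637/12824 = 0.12765128.
Var(ȳ) = (1 − 0.12765128)·27780000/1637 = 0.87234872·16970.067 = 14803.816.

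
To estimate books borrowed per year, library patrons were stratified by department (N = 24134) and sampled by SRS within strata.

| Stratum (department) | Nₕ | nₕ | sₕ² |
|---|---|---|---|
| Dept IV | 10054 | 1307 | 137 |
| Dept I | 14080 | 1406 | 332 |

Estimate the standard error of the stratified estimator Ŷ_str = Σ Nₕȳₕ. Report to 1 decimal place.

Var(Ŷ_str) = Σₕ Nₕ²(1 − fₕ)sₕ²/nₕ.
Dept IV: 10054²·(1 − 1307/10054)·137/1307 = 9.2181334 × 10^6.
Dept I: 14080²·(1 − 1406/14080)·332/1406 = 4.2137534 × 10^7.
Sum = 5.1355667 × 10^7.
SE = √(5.1355667 × 10^7) = 7166.3.

7166.3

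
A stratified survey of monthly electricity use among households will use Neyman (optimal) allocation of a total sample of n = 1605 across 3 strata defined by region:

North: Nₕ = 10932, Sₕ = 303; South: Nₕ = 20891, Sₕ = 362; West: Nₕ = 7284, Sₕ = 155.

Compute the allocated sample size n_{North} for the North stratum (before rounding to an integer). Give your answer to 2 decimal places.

Neyman allocation: nₕ = n·NₕSₕ / Σⱼ NⱼSⱼ.
Σ NⱼSⱼ = 10932·303 + 20891·362 + 7284·155 = 1.2003958 × 10^7.
n_{North} = 1605·10932·303 / (1.2003958 × 10^7) = 442.89.

442.89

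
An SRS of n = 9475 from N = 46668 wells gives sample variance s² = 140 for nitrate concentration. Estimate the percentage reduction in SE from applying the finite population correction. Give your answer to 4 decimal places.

f = n/N = 9475/46668 = 0.20302991.
SE_no-fpc = √(s²/n) = 0.12155544; SE_fpc = √((1−f)s²/n) = 0.10851641.
Ratio = √(1−f) = 0.89273181. Reduction = 100·(1 − 0.89273181) = 10.7268%.

10.7268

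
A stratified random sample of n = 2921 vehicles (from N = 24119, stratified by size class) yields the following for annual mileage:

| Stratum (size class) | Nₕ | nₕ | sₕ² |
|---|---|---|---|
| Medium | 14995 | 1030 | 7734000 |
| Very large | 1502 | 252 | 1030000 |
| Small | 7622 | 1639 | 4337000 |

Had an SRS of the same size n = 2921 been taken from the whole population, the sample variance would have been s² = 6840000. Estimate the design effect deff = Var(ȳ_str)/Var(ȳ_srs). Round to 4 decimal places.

1.4205

Var(ȳ_str) = Σ Wₕ²(1−fₕ)sₕ²/nₕ with Wₕ = Nₕ/24119:
  Medium: (14995/24119)²·(1−1030/14995)·7734000/1030 = 2702.936
  Very large: (1502/24119)²·(1−252/1502)·1030000/252 = 13.191617
  Small: (7622/24119)²·(1−1639/7622)·4337000/1639 = 207.43394
  → Var(ȳ_str) = 2923.5616.
Var(ȳ_srs) = (1 − 2921/24119)·6840000/2921 = 2058.07.
deff = 2923.5616 / 2058.07 = 1.4205.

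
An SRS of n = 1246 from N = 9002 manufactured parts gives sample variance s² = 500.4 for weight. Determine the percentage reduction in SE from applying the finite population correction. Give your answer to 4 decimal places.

f = n/N = 1246/9002 = 0.13841369.
SE_no-fpc = √(s²/n) = 0.63372323; SE_fpc = √((1−f)s²/n) = 0.58823251.
Ratio = √(1−f) = 0.92821674. Reduction = 100·(1 − 0.92821674) = 7.1783%.

7.1783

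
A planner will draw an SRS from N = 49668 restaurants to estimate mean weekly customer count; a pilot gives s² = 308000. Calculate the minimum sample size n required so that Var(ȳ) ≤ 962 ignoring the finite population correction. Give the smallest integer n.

Without fpc, n₀ = s²/D = 308000/962 = 320.1663.
Rounding up, n = 321.

321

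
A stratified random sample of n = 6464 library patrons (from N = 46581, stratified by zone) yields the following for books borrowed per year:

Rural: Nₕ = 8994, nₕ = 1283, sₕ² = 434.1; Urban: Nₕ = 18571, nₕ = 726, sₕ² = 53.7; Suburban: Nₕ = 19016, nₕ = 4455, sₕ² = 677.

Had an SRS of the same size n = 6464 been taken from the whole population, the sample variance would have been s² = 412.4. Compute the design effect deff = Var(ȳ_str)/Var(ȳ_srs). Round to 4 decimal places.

Var(ȳ_str) = Σ Wₕ²(1−fₕ)sₕ²/nₕ with Wₕ = Nₕ/46581:
  Rural: (8994/46581)²·(1−1283/8994)·434.1/1283 = 0.010814566
  Urban: (18571/46581)²·(1−726/18571)·53.7/726 = 0.011297228
  Suburban: (19016/46581)²·(1−4455/19016)·677/4455 = 0.019392496
  → Var(ȳ_str) = 0.04150429.
Var(ȳ_srs) = (1 − 6464/46581)·412.4/6464 = 0.05494611.
deff = 0.04150429 / 0.05494611 = 0.7554.

0.7554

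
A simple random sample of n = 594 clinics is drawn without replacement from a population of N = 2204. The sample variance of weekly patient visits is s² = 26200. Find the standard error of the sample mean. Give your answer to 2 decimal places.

5.68

Under SRS without replacement, Var(ȳ) = (1 − f)·s²/n with f = n/N = 594/2204 = 0.26950998.
Var(ȳ) = (1 − 0.26950998)·26200/594 = 0.73049002·44.107744 = 32.220267.
SE(ȳ) = √(32.220267) = 5.68.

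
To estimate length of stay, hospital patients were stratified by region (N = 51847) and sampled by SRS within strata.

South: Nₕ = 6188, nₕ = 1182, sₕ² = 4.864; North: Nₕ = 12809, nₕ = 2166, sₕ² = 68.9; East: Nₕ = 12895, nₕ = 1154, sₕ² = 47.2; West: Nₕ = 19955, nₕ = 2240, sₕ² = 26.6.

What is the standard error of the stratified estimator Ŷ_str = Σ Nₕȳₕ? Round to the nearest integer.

Var(Ŷ_str) = Σₕ Nₕ²(1 − fₕ)sₕ²/nₕ.
South: 6188²·(1 − 1182/6188)·4.864/1182 = 127472.72.
North: 12809²·(1 − 2166/12809)·68.9/2166 = 4.3365071 × 10^6.
East: 12895²·(1 − 1154/12895)·47.2/1154 = 6.1924516 × 10^6.
West: 19955²·(1 − 2240/19955)·26.6/2240 = 4.197846 × 10^6.
Sum = 1.4854277 × 10^7.
SE = √(1.4854277 × 10^7) = 3854.

3854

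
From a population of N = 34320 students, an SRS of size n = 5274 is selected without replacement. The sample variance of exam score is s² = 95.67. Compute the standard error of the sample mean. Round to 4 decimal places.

Under SRS without replacement, Var(ȳ) = (1 − f)·s²/n with f = n/N = 5274/34320 = 0.15367133.
Var(ȳ) = (1 − 0.15367133)·95.67/5274 = 0.84632867·0.018139932 = 0.015352344.
SE(ȳ) = √(0.015352344) = 0.1239.

0.1239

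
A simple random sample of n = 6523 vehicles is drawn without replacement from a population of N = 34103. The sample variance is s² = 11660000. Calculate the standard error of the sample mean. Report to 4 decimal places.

38.0213

Under SRS without replacement, Var(ȳ) = (1 − f)·s²/n with f = n/N = 6523/34103 = 0.19127350.
Var(ȳ) = (1 − 0.19127350)·11660000/6523 = 0.80872650·1787.5211 = 1445.6157.
SE(ȳ) = √(1445.6157) = 38.0213.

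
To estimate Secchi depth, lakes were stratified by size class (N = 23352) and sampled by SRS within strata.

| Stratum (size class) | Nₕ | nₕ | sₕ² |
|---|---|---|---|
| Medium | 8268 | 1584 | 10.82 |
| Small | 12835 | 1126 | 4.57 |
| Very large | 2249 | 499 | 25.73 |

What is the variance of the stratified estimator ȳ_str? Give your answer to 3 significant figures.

0.00218

Var(ȳ_str) = Σₕ Wₕ²(1 − fₕ)sₕ²/nₕ with Wₕ = Nₕ/N, N = 23352.
Medium: Wₕ = 0.35405961; term = 0.35405961²·(1 − 0.19158200)·10.82/1584 = 6.922466 × 10^-4.
Small: Wₕ = 0.54963172; term = 0.54963172²·(1 − 0.08772887)·4.57/1126 = 0.001118524.
Very large: Wₕ = 0.09630867; term = 0.09630867²·(1 − 0.22187639)·25.73/499 = 3.7215048 × 10^-4.
Sum = 0.0021829211.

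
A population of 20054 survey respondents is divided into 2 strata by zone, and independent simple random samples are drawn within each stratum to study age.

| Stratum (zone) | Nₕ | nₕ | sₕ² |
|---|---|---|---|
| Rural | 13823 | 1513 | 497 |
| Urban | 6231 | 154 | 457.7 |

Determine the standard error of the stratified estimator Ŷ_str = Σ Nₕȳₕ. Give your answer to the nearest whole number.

Var(Ŷ_str) = Σₕ Nₕ²(1 − fₕ)sₕ²/nₕ.
Rural: 13823²·(1 − 1513/13823)·497/1513 = 5.5895626 × 10^7.
Urban: 6231²·(1 − 154/6231)·457.7/154 = 1.1254007 × 10^8.
Sum = 1.684357 × 10^8.
SE = √(1.684357 × 10^8) = 12978.

12978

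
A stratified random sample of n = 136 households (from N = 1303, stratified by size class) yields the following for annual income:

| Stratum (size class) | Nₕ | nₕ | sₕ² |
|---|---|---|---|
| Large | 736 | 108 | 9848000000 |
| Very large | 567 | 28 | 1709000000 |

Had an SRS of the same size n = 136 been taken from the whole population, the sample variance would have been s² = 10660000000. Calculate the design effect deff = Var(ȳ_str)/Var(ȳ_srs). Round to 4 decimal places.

0.5101

Var(ȳ_str) = Σ Wₕ²(1−fₕ)sₕ²/nₕ with Wₕ = Nₕ/1303:
  Large: (736/1303)²·(1−108/736)·9848000000/108 = 2.4824066 × 10^7
  Very large: (567/1303)²·(1−28/567)·1709000000/28 = 1.0986694 × 10^7
  → Var(ȳ_str) = 3.581076 × 10^7.
Var(ȳ_srs) = (1 − 136/1303)·10660000000/136 = 7.0201232 × 10^7.
deff = (3.581076 × 10^7) / (7.0201232 × 10^7) = 0.5101.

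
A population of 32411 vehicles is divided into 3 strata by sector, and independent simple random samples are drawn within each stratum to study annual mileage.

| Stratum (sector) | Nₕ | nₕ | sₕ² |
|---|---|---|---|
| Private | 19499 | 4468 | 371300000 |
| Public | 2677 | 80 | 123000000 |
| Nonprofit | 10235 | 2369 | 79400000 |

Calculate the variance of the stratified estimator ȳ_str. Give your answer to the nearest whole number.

Var(ȳ_str) = Σₕ Wₕ²(1 − fₕ)sₕ²/nₕ with Wₕ = Nₕ/N, N = 32411.
Private: Wₕ = 0.60161674; term = 0.60161674²·(1 − 0.22913996)·371300000/4468 = 23186.07.
Public: Wₕ = 0.08259542; term = 0.08259542²·(1 − 0.02988420)·123000000/80 = 10175.379.
Nonprofit: Wₕ = 0.31578785; term = 0.31578785²·(1 − 0.23146067)·79400000/2369 = 2568.694.
Sum = 35930.143.

35930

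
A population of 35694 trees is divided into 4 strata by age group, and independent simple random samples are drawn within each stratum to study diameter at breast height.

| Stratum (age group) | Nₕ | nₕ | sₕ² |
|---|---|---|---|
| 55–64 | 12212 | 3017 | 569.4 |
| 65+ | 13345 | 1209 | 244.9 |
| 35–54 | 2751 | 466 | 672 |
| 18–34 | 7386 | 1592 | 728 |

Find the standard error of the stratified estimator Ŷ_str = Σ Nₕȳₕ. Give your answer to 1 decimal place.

Var(Ŷ_str) = Σₕ Nₕ²(1 − fₕ)sₕ²/nₕ.
55–64: 12212²·(1 − 3017/12212)·569.4/3017 = 2.1192426 × 10^7.
65+: 13345²·(1 − 1209/13345)·244.9/1209 = 3.2806253 × 10^7.
35–54: 2751²·(1 − 466/2751)·672/466 = 9.0648402 × 10^6.
18–34: 7386²·(1 − 1592/7386)·728/1592 = 1.9569337 × 10^7.
Sum = 8.2632856 × 10^7.
SE = √(8.2632856 × 10^7) = 9090.3.

9090.3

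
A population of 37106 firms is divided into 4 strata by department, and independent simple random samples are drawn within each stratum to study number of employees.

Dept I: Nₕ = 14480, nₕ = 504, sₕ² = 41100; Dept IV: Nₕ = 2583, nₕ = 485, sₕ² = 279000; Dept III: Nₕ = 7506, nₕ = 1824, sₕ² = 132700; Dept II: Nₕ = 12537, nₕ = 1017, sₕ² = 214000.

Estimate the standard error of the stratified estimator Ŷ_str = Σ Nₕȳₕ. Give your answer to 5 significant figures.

Var(Ŷ_str) = Σₕ Nₕ²(1 − fₕ)sₕ²/nₕ.
Dept I: 14480²·(1 − 504/14480)·41100/504 = 1.6502994 × 10^10.
Dept IV: 2583²·(1 − 485/2583)·279000/485 = 3.1173987 × 10^9.
Dept III: 7506²·(1 − 1824/7506)·132700/1824 = 3.102815 × 10^9.
Dept II: 12537²·(1 − 1017/12537)·214000/1017 = 3.0390576 × 10^10.
Sum = 5.3113784 × 10^10.
SE = √(5.3113784 × 10^10) = 230460.

230460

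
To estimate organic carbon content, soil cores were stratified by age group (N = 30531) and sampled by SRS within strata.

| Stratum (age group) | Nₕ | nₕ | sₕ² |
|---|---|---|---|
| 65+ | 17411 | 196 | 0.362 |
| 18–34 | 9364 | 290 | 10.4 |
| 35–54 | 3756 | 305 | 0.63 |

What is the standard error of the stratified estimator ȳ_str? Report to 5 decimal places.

0.06238

Var(ȳ_str) = Σₕ Wₕ²(1 − fₕ)sₕ²/nₕ with Wₕ = Nₕ/N, N = 30531.
65+: Wₕ = 0.57027284; term = 0.57027284²·(1 − 0.01125725)·0.362/196 = 5.938834 × 10^-4.
18–34: Wₕ = 0.30670466; term = 0.30670466²·(1 − 0.03096967)·10.4/290 = 0.003268989.
35–54: Wₕ = 0.12302250; term = 0.12302250²·(1 − 0.08120341)·0.63/305 = 2.872296 × 10^-5.
Sum = 0.0038915954.
SE = √(0.0038915954) = 0.06238.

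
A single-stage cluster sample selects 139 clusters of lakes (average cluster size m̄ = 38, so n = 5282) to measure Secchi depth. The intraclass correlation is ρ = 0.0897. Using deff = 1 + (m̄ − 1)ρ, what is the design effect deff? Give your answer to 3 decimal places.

4.319

deff = 1 + (38 − 1)·0.0897 = 1 + 3.3189 = 4.3189.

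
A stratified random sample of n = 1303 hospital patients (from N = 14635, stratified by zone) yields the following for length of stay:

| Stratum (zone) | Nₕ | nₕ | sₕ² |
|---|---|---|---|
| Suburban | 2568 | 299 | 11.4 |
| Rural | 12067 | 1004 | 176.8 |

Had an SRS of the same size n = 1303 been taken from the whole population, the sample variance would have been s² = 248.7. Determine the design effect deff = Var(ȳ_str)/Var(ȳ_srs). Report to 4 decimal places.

0.6372

Var(ȳ_str) = Σ Wₕ²(1−fₕ)sₕ²/nₕ with Wₕ = Nₕ/14635:
  Suburban: (2568/14635)²·(1−299/2568)·11.4/299 = 0.0010372363
  Rural: (12067/14635)²·(1−1004/12067)·176.8/1004 = 0.10975778
  → Var(ȳ_str) = 0.11079502.
Var(ȳ_srs) = (1 − 1303/14635)·248.7/1303 = 0.17387372.
deff = 0.11079502 / 0.17387372 = 0.6372.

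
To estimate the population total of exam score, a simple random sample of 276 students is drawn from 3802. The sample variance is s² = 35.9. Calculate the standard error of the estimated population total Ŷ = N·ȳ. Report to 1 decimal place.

Var(Ŷ) = N²·Var(ȳ) = N²·(1 − n/N)·s²/n.
f = 276/3802 = 0.07259337; Var(ȳ) = 0.92740663·35.9/276 = 0.12063007.
Var(Ŷ) = 3802² · 0.12063007 = 1.7437323 × 10^6.
SE(Ŷ) = √(1.7437323 × 10^6) = 1320.5.

1320.5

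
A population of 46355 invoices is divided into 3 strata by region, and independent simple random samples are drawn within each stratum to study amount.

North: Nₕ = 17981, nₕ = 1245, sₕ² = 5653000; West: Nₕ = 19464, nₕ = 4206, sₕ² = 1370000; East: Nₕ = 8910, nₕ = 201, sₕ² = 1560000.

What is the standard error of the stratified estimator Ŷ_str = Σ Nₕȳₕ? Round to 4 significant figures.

Var(Ŷ_str) = Σₕ Nₕ²(1 − fₕ)sₕ²/nₕ.
North: 17981²·(1 − 1245/17981)·5653000/1245 = 1.3663915 × 10^12.
West: 19464²·(1 − 4206/19464)·1370000/4206 = 9.6734414 × 10^10.
East: 8910²·(1 − 201/8910)·1560000/201 = 6.0224685 × 10^11.
Sum = 2.0653728 × 10^12.
SE = √(2.0653728 × 10^12) = 1.437 × 10^6.

1.437 × 10^6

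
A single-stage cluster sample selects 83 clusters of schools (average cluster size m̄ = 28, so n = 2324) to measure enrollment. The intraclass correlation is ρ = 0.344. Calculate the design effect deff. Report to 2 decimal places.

deff = 1 + (28 − 1)·0.344 = 1 + 9.288 = 10.288.

10.29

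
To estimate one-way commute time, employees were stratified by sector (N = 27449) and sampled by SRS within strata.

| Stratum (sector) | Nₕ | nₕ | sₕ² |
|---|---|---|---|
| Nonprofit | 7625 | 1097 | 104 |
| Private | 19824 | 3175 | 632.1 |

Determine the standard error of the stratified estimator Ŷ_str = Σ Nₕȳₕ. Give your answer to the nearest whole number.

Var(Ŷ_str) = Σₕ Nₕ²(1 − fₕ)sₕ²/nₕ.
Nonprofit: 7625²·(1 − 1097/7625)·104/1097 = 4.7189644 × 10^6.
Private: 19824²·(1 − 3175/19824)·632.1/3175 = 6.5708492 × 10^7.
Sum = 7.0427456 × 10^7.
SE = √(7.0427456 × 10^7) = 8392.

8392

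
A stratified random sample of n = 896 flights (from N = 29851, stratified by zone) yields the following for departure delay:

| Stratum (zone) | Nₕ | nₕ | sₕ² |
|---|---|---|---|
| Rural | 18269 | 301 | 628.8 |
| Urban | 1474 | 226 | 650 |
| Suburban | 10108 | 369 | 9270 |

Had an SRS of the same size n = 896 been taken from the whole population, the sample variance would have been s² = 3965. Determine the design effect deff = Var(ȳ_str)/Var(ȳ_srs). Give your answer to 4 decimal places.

Var(ȳ_str) = Σ Wₕ²(1−fₕ)sₕ²/nₕ with Wₕ = Nₕ/29851:
  Rural: (18269/29851)²·(1−301/18269)·628.8/301 = 0.76956053
  Urban: (1474/29851)²·(1−226/1474)·650/226 = 0.0059374398
  Suburban: (10108/29851)²·(1−369/10108)·9270/369 = 2.7753336
  → Var(ȳ_str) = 3.5508316.
Var(ȳ_srs) = (1 − 896/29851)·3965/896 = 4.2923968.
deff = 3.5508316 / 4.2923968 = 0.8272.

0.8272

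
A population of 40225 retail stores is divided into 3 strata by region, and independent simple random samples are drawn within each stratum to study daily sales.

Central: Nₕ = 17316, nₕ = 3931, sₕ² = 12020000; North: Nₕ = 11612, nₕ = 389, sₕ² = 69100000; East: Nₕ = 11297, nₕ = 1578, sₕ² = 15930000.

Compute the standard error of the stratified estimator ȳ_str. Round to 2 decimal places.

Var(ȳ_str) = Σₕ Wₕ²(1 − fₕ)sₕ²/nₕ with Wₕ = Nₕ/N, N = 40225.
Central: Wₕ = 0.43047856; term = 0.43047856²·(1 − 0.22701548)·12020000/3931 = 438.00117.
North: Wₕ = 0.28867620; term = 0.28867620²·(1 − 0.03349983)·69100000/389 = 14307.124.
East: Wₕ = 0.28084525; term = 0.28084525²·(1 − 0.13968310)·15930000/1578 = 685.01705.
Sum = 15430.142.
SE = √(15430.142) = 124.22.

124.22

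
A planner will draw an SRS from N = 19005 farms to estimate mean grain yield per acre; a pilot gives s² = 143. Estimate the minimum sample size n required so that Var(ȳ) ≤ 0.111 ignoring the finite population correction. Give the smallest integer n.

1289

Without fpc, n₀ = s²/D = 143/0.111 = 1288.2883.
Rounding up, n = 1289.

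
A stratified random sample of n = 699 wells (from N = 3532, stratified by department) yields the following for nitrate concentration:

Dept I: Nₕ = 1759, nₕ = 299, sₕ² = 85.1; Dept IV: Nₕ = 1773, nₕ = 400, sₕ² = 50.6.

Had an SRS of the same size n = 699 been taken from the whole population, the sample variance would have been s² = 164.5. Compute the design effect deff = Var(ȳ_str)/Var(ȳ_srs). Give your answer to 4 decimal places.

0.4412

Var(ȳ_str) = Σ Wₕ²(1−fₕ)sₕ²/nₕ with Wₕ = Nₕ/3532:
  Dept I: (1759/3532)²·(1−299/1759)·85.1/299 = 0.058591643
  Dept IV: (1773/3532)²·(1−400/1773)·50.6/400 = 0.024684732
  → Var(ȳ_str) = 0.083276375.
Var(ȳ_srs) = (1 − 699/3532)·164.5/699 = 0.18876202.
deff = 0.083276375 / 0.18876202 = 0.4412.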